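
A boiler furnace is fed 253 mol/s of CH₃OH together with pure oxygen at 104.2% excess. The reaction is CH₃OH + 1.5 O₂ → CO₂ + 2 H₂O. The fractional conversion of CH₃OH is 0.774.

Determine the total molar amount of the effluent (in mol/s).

Stoichiometric O₂ = 1.5 × 253 = 379.5 mol/s; O₂ fed = 379.5 × 2.042 = 774.9 mol/s.
Fuel reacted = 0.774 × 253 → ξ = 195.8 mol/s.
Outlet (n = n₀ + ν ξ):
  CH₃OH: 253 − 1(195.8) = 57.18
  O₂: 774.9 − 1.5(195.8) = 481.2
  CO₂: 0 + 1(195.8) = 195.8
  H₂O: 0 + 2(195.8) = 391.6
Total out = 57.18 + 481.2 + 195.8 + 391.6 = 1126 mol/s.

1130 mol/s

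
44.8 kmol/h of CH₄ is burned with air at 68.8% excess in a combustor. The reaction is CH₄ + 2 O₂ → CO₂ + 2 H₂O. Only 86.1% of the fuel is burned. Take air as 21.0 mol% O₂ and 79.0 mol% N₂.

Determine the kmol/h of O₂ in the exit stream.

Stoichiometric O₂ = 2 × 44.8 = 89.6 kmol/h; O₂ fed = 89.6 × 1.688 = 151.2 kmol/h.
N₂ fed = 151.2 × 79/21 = 569 kmol/h.
Fuel reacted = 0.861 × 44.8 → ξ = 38.57 kmol/h.
Outlet (n = n₀ + ν ξ):
  CH₄: 44.8 − 1(38.57) = 6.227
  O₂: 151.2 − 2(38.57) = 74.1
  N₂: 569 (inert)
  CO₂: 0 + 1(38.57) = 38.57
  H₂O: 0 + 2(38.57) = 77.15

74.1 kmol/h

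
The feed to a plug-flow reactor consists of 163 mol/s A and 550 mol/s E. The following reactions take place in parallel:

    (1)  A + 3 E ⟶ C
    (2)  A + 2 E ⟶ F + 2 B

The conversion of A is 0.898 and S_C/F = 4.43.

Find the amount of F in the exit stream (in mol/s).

27 mol/s

Conversion of A: A consumed = 0.898 × 163 = 146.4 mol/s = 1ξ₁ + 1ξ₂.
Selectivity: 1ξ₁ / (1ξ₂) = 4.43 → ξ₁ = 4.43 ξ₂.
Substitute: (1·4.43 + 1) ξ₂ = 146.4 → ξ₂ = 26.96 mol/s, ξ₁ = 119.4 mol/s.
Outlet amounts (n = n₀ + Σ ν·ξ):
  A: 163 − 1(119.4) − 1(26.96) = 16.63
  E: 550 − 3(119.4) − 2(26.96) = 137.8
  C: 0 + 1(119.4) = 119.4
  F: 0 + 1(26.96) = 26.96
  B: 0 + 2(26.96) = 53.91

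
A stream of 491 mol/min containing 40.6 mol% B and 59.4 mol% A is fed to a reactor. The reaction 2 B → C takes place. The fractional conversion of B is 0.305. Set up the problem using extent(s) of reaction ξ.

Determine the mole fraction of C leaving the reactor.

0.066

B reacted = 0.305 × 199.3 = 60.8 mol/min; ν_B = −2, so ξ = 60.8/2 = 30.4 mol/min.
Outlet amounts (n = n₀ + ν ξ):
  B: 199.3 − 2(30.4) = 138.5
  C: 0 + 1(30.4) = 30.4
  A: 291.7 (inert)
Total out = 460.6 mol/min; y_C = 30.4 / 460.6 = 0.066.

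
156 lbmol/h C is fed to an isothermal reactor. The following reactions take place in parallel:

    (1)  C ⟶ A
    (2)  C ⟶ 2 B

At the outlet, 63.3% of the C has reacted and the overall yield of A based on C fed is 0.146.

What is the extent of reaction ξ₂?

ξ₂ = 76 lbmol/h

Yield of A: 1ξ₁ / 156 = 0.146 → ξ₁ = 22.78 lbmol/h.
Conversion of C: 1ξ₁ + 1ξ₂ = 0.633 × 156 = 98.75 → ξ₂ = 75.97 lbmol/h.
Outlet amounts (n = n₀ + Σ ν·ξ):
  C: 156 − 1(22.78) − 1(75.97) = 57.25
  A: 0 + 1(22.78) = 22.78
  B: 0 + 2(75.97) = 151.9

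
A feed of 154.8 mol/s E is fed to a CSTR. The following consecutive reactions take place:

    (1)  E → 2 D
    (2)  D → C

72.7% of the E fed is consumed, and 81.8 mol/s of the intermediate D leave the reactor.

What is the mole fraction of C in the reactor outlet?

Conversion of E: E consumed = 1ξ₁ = 0.727 × 154.8 → ξ₁ = 112.5 mol/s.
D balance: n_D = 0 + 2ξ₁ − 1ξ₂ = 81.8 → ξ₂ = (2·112.5 − 81.8)/1 = 143.3 mol/s.
Outlet amounts (n = n₀ + Σ ν·ξ):
  E: 154.8 − 1(112.5) = 42.26
  D: 0 + 2(112.5) − 1(143.3) = 81.8
  C: 0 + 1(143.3) = 143.3
Total out = 267.3 mol/s; y_C = 143.3 / 267.3 = 0.5359.

0.536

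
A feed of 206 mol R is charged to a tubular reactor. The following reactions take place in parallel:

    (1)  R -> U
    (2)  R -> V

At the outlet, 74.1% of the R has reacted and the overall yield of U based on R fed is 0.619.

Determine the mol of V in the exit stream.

25.1 mol

Yield of U: 1ξ₁ / 206 = 0.619 → ξ₁ = 127.5 mol.
Conversion of R: 1ξ₁ + 1ξ₂ = 0.741 × 206 = 152.6 → ξ₂ = 25.13 mol.
Outlet amounts (n = n₀ + Σ ν·ξ):
  R: 206 − 1(127.5) − 1(25.13) = 53.35
  U: 0 + 1(127.5) = 127.5
  V: 0 + 1(25.13) = 25.13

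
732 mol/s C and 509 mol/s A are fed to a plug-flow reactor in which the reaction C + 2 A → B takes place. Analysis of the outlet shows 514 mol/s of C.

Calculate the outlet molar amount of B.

For C: n = n₀ − 1ξ → 514 = 732 − 1ξ, giving ξ = 218 mol/s.
Outlet amounts (n = n₀ + ν ξ):
  C: 732 − 1(218) = 514
  A: 509 − 2(218) = 73
  B: 0 + 1(218) = 218

218 mol/s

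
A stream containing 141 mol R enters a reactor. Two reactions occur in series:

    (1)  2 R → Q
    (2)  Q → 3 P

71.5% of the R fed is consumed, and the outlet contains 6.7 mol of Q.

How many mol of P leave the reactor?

Conversion of R: R consumed = 2ξ₁ = 0.715 × 141 → ξ₁ = 50.41 mol.
Q balance: n_Q = 0 + 1ξ₁ − 1ξ₂ = 6.7 → ξ₂ = (1·50.41 − 6.7)/1 = 43.71 mol.
Outlet amounts (n = n₀ + Σ ν·ξ):
  R: 141 − 2(50.41) = 40.19
  Q: 0 + 1(50.41) − 1(43.71) = 6.7
  P: 0 + 3(43.71) = 131.1

131 mol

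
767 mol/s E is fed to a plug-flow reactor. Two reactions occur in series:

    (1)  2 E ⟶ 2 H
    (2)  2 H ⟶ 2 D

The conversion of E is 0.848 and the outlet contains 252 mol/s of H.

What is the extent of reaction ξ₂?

ξ₂ = 199 mol/s

Conversion of E: E consumed = 2ξ₁ = 0.848 × 767 → ξ₁ = 325.2 mol/s.
H balance: n_H = 0 + 2ξ₁ − 2ξ₂ = 252 → ξ₂ = (2·325.2 − 252)/2 = 199.2 mol/s.
Outlet amounts (n = n₀ + Σ ν·ξ):
  E: 767 − 2(325.2) = 116.6
  H: 0 + 2(325.2) − 2(199.2) = 252
  D: 0 + 2(199.2) = 398.4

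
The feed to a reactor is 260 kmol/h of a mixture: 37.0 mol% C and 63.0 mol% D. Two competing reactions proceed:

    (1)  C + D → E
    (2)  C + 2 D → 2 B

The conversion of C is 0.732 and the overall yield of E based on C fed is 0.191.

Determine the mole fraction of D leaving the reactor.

Yield of E: 1ξ₁ / 96.2 = 0.191 → ξ₁ = 18.37 kmol/h.
Conversion of C: 1ξ₁ + 1ξ₂ = 0.732 × 96.2 = 70.42 → ξ₂ = 52.04 kmol/h.
Outlet amounts (n = n₀ + Σ ν·ξ):
  C: 96.2 − 1(18.37) − 1(52.04) = 25.78
  D: 163.8 − 1(18.37) − 2(52.04) = 41.34
  E: 0 + 1(18.37) = 18.37
  B: 0 + 2(52.04) = 104.1
Total out = 189.6 kmol/h; y_D = 41.34 / 189.6 = 0.218.

0.218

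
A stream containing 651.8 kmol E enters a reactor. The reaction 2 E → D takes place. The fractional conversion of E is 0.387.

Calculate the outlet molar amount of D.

E reacted = 0.387 × 651.8 = 252.2 kmol; ν_E = −2, so ξ = 252.2/2 = 126.1 kmol.
Outlet amounts (n = n₀ + ν ξ):
  E: 651.8 − 2(126.1) = 399.6
  D: 0 + 1(126.1) = 126.1

126 kmol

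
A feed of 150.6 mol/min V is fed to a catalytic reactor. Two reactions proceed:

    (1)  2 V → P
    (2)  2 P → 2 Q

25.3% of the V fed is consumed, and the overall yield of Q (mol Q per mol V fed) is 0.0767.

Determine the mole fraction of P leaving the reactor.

0.057

Conversion of V: V consumed = 2ξ₁ = 0.253 × 150.6 → ξ₁ = 19.05 mol/min.
Yield of Q: 2ξ₂ / 150.6 = 0.0767 → ξ₂ = 5.776 mol/min.
Outlet amounts (n = n₀ + Σ ν·ξ):
  V: 150.6 − 2(19.05) = 112.5
  P: 0 + 1(19.05) − 2(5.776) = 7.5
  Q: 0 + 2(5.776) = 11.55
Total out = 131.5 mol/min; y_P = 7.5 / 131.5 = 0.05701.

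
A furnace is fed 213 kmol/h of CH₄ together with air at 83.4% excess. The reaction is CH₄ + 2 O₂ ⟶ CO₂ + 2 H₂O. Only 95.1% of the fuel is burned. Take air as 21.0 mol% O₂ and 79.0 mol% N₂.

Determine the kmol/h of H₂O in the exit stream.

Stoichiometric O₂ = 2 × 213 = 426 kmol/h; O₂ fed = 426 × 1.834 = 781.3 kmol/h.
N₂ fed = 781.3 × 79/21 = 2939 kmol/h.
Fuel reacted = 0.951 × 213 → ξ = 202.6 kmol/h.
Outlet (n = n₀ + ν ξ):
  CH₄: 213 − 1(202.6) = 10.44
  O₂: 781.3 − 2(202.6) = 376.2
  N₂: 2939 (inert)
  CO₂: 0 + 1(202.6) = 202.6
  H₂O: 0 + 2(202.6) = 405.1

405 kmol/h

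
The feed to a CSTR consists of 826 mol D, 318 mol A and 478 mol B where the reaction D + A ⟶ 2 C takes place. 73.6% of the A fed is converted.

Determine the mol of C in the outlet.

468 mol

A reacted = 0.736 × 318 = 234 mol; ν_A = −1, so ξ = 234/1 = 234 mol.
Outlet amounts (n = n₀ + ν ξ):
  D: 826 − 1(234) = 592
  A: 318 − 1(234) = 83.95
  C: 0 + 2(234) = 468.1
  B: 478 (inert)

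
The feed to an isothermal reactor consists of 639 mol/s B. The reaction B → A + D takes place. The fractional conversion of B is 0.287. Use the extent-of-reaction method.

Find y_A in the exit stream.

B reacted = 0.287 × 639 = 183.4 mol/s; ν_B = −1, so ξ = 183.4/1 = 183.4 mol/s.
Outlet amounts (n = n₀ + ν ξ):
  B: 639 − 1(183.4) = 455.6
  A: 0 + 1(183.4) = 183.4
  D: 0 + 1(183.4) = 183.4
Total out = 822.4 mol/s; y_A = 183.4 / 822.4 = 0.223.

0.223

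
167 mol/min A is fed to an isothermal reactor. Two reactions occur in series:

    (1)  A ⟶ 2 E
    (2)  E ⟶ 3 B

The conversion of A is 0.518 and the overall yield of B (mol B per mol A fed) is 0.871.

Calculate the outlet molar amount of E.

Conversion of A: A consumed = 1ξ₁ = 0.518 × 167 → ξ₁ = 86.51 mol/min.
Yield of B: 3ξ₂ / 167 = 0.871 → ξ₂ = 48.49 mol/min.
Outlet amounts (n = n₀ + Σ ν·ξ):
  A: 167 − 1(86.51) = 80.49
  E: 0 + 2(86.51) − 1(48.49) = 124.5
  B: 0 + 3(48.49) = 145.5

125 mol/min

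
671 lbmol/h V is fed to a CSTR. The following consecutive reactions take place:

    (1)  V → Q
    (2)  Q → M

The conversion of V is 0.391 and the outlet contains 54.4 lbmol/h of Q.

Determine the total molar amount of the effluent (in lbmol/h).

Conversion of V: V consumed = 1ξ₁ = 0.391 × 671 → ξ₁ = 262.4 lbmol/h.
Q balance: n_Q = 0 + 1ξ₁ − 1ξ₂ = 54.4 → ξ₂ = (1·262.4 − 54.4)/1 = 208 lbmol/h.
Outlet amounts (n = n₀ + Σ ν·ξ):
  V: 671 − 1(262.4) = 408.6
  Q: 0 + 1(262.4) − 1(208) = 54.4
  M: 0 + 1(208) = 208
Total out = 408.6 + 54.4 + 208 = 671 lbmol/h.

671 lbmol/h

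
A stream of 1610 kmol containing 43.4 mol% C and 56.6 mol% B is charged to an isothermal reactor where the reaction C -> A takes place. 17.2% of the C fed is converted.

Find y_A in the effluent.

0.0746

C reacted = 0.172 × 698.7 = 120.2 kmol; ν_C = −1, so ξ = 120.2/1 = 120.2 kmol.
Outlet amounts (n = n₀ + ν ξ):
  C: 698.7 − 1(120.2) = 578.6
  A: 0 + 1(120.2) = 120.2
  B: 911.3 (inert)
Total out = 1610 kmol; y_A = 120.2 / 1610 = 0.07465.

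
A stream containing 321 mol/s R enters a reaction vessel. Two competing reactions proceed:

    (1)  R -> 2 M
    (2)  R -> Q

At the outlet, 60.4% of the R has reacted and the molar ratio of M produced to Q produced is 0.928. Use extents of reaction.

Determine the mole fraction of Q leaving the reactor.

Conversion of R: R consumed = 0.604 × 321 = 193.9 mol/s = 1ξ₁ + 1ξ₂.
Selectivity: 2ξ₁ / (1ξ₂) = 0.928 → ξ₁ = 0.464 ξ₂.
Substitute: (1·0.464 + 1) ξ₂ = 193.9 → ξ₂ = 132.4 mol/s, ξ₁ = 61.45 mol/s.
Outlet amounts (n = n₀ + Σ ν·ξ):
  R: 321 − 1(61.45) − 1(132.4) = 127.1
  M: 0 + 2(61.45) = 122.9
  Q: 0 + 1(132.4) = 132.4
Total out = 382.4 mol/s; y_Q = 132.4 / 382.4 = 0.3463.

0.346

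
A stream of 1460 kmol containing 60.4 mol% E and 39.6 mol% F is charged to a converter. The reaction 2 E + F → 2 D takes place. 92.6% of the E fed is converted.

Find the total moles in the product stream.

1050 kmol

E reacted = 0.926 × 881.8 = 816.6 kmol; ν_E = −2, so ξ = 816.6/2 = 408.3 kmol.
Outlet amounts (n = n₀ + ν ξ):
  E: 881.8 − 2(408.3) = 65.26
  F: 578.2 − 1(408.3) = 169.9
  D: 0 + 2(408.3) = 816.6
Total out = 65.26 + 169.9 + 816.6 = 1052 kmol.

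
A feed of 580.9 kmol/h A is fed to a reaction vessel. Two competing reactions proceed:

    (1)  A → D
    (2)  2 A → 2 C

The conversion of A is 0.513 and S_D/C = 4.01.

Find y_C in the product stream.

0.102

Conversion of A: A consumed = 0.513 × 580.9 = 298 kmol/h = 1ξ₁ + 2ξ₂.
Selectivity: 1ξ₁ / (2ξ₂) = 4.01 → ξ₁ = 8.02 ξ₂.
Substitute: (1·8.02 + 2) ξ₂ = 298 → ξ₂ = 29.74 kmol/h, ξ₁ = 238.5 kmol/h.
Outlet amounts (n = n₀ + Σ ν·ξ):
  A: 580.9 − 1(238.5) − 2(29.74) = 282.9
  D: 0 + 1(238.5) = 238.5
  C: 0 + 2(29.74) = 59.48
Total out = 580.9 kmol/h; y_C = 59.48 / 580.9 = 0.1024.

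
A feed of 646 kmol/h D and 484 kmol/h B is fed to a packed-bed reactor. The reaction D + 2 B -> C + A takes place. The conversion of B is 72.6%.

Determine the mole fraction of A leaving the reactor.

B reacted = 0.726 × 484 = 351.4 kmol/h; ν_B = −2, so ξ = 351.4/2 = 175.7 kmol/h.
Outlet amounts (n = n₀ + ν ξ):
  D: 646 − 1(175.7) = 470.3
  B: 484 − 2(175.7) = 132.6
  C: 0 + 1(175.7) = 175.7
  A: 0 + 1(175.7) = 175.7
Total out = 954.3 kmol/h; y_A = 175.7 / 954.3 = 0.1841.

0.184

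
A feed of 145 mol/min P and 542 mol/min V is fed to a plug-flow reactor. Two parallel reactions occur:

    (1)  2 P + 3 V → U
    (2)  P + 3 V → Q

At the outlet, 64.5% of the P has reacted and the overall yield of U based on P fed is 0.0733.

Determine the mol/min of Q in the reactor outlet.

Yield of U: 1ξ₁ / 145 = 0.0733 → ξ₁ = 10.63 mol/min.
Conversion of P: 2ξ₁ + 1ξ₂ = 0.645 × 145 = 93.53 → ξ₂ = 72.27 mol/min.
Outlet amounts (n = n₀ + Σ ν·ξ):
  P: 145 − 2(10.63) − 1(72.27) = 51.47
  V: 542 − 3(10.63) − 3(72.27) = 293.3
  U: 0 + 1(10.63) = 10.63
  Q: 0 + 1(72.27) = 72.27

72.3 mol/min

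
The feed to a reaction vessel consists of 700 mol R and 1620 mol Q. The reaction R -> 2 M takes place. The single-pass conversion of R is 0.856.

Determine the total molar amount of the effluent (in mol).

R reacted = 0.856 × 700 = 599.2 mol; ν_R = −1, so ξ = 599.2/1 = 599.2 mol.
Outlet amounts (n = n₀ + ν ξ):
  R: 700 − 1(599.2) = 100.8
  M: 0 + 2(599.2) = 1198
  Q: 1620 (inert)
Total out = 100.8 + 1198 + 1620 = 2919 mol.

2920 mol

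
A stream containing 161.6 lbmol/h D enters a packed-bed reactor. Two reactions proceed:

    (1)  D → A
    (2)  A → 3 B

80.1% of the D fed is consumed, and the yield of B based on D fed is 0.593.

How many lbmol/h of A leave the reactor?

Conversion of D: D consumed = 1ξ₁ = 0.801 × 161.6 → ξ₁ = 129.4 lbmol/h.
Yield of B: 3ξ₂ / 161.6 = 0.593 → ξ₂ = 31.94 lbmol/h.
Outlet amounts (n = n₀ + Σ ν·ξ):
  D: 161.6 − 1(129.4) = 32.16
  A: 0 + 1(129.4) − 1(31.94) = 97.5
  B: 0 + 3(31.94) = 95.83

97.5 lbmol/h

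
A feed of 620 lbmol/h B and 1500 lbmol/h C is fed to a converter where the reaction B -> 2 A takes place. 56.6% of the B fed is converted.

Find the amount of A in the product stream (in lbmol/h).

B reacted = 0.566 × 620 = 350.9 lbmol/h; ν_B = −1, so ξ = 350.9/1 = 350.9 lbmol/h.
Outlet amounts (n = n₀ + ν ξ):
  B: 620 − 1(350.9) = 269.1
  A: 0 + 2(350.9) = 701.8
  C: 1500 (inert)

702 lbmol/h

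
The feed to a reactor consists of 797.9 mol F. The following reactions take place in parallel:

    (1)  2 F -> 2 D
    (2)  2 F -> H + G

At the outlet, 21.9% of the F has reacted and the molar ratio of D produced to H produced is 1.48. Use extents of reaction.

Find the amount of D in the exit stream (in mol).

74.3 mol

Conversion of F: F consumed = 0.219 × 797.9 = 174.7 mol = 2ξ₁ + 2ξ₂.
Selectivity: 2ξ₁ / (1ξ₂) = 1.48 → ξ₁ = 0.74 ξ₂.
Substitute: (2·0.74 + 2) ξ₂ = 174.7 → ξ₂ = 50.21 mol, ξ₁ = 37.16 mol.
Outlet amounts (n = n₀ + Σ ν·ξ):
  F: 797.9 − 2(37.16) − 2(50.21) = 623.2
  D: 0 + 2(37.16) = 74.31
  H: 0 + 1(50.21) = 50.21
  G: 0 + 1(50.21) = 50.21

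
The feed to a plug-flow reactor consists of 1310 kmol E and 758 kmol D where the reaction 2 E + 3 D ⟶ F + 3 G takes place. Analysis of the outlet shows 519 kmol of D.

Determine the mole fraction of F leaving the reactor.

0.0401

For D: n = n₀ − 3ξ → 519 = 758 − 3ξ, giving ξ = 79.67 kmol.
Outlet amounts (n = n₀ + ν ξ):
  E: 1310 − 2(79.67) = 1151
  D: 758 − 3(79.67) = 519
  F: 0 + 1(79.67) = 79.67
  G: 0 + 3(79.67) = 239
Total out = 1988 kmol; y_F = 79.67 / 1988 = 0.04007.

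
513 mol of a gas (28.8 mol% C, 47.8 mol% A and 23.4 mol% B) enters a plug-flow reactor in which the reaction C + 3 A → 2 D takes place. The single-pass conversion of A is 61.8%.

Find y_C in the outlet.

0.236

A reacted = 0.618 × 245.2 = 151.5 mol; ν_A = −3, so ξ = 151.5/3 = 50.51 mol.
Outlet amounts (n = n₀ + ν ξ):
  C: 147.7 − 1(50.51) = 97.23
  A: 245.2 − 3(50.51) = 93.67
  D: 0 + 2(50.51) = 101
  B: 120 (inert)
Total out = 412 mol; y_C = 97.23 / 412 = 0.236.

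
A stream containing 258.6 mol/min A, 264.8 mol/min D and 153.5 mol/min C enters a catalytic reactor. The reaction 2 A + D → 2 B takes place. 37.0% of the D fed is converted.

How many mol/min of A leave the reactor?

62.6 mol/min

D reacted = 0.37 × 264.8 = 97.98 mol/min; ν_D = −1, so ξ = 97.98/1 = 97.98 mol/min.
Outlet amounts (n = n₀ + ν ξ):
  A: 258.6 − 2(97.98) = 62.65
  D: 264.8 − 1(97.98) = 166.8
  B: 0 + 2(97.98) = 196
  C: 153.5 (inert)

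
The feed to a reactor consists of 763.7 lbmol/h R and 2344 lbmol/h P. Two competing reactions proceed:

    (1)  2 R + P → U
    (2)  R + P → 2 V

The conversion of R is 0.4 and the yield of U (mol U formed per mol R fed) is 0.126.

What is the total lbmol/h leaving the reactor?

2920 lbmol/h

Yield of U: 1ξ₁ / 763.7 = 0.126 → ξ₁ = 96.23 lbmol/h.
Conversion of R: 2ξ₁ + 1ξ₂ = 0.4 × 763.7 = 305.5 → ξ₂ = 113 lbmol/h.
Outlet amounts (n = n₀ + Σ ν·ξ):
  R: 763.7 − 2(96.23) − 1(113) = 458.2
  P: 2344 − 1(96.23) − 1(113) = 2135
  U: 0 + 1(96.23) = 96.23
  V: 0 + 2(113) = 226.1
Total out = 458.2 + 2135 + 96.23 + 226.1 = 2915 lbmol/h.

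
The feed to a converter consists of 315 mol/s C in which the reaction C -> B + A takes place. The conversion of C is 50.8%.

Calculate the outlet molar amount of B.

160 mol/s

C reacted = 0.508 × 315 = 160 mol/s; ν_C = −1, so ξ = 160/1 = 160 mol/s.
Outlet amounts (n = n₀ + ν ξ):
  C: 315 − 1(160) = 155
  B: 0 + 1(160) = 160
  A: 0 + 1(160) = 160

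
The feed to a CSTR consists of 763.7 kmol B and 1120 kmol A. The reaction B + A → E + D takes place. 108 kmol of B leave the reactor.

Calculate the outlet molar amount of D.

656 kmol

For B: n = n₀ − 1ξ → 108 = 763.7 − 1ξ, giving ξ = 655.7 kmol.
Outlet amounts (n = n₀ + ν ξ):
  B: 763.7 − 1(655.7) = 108
  A: 1120 − 1(655.7) = 464.3
  E: 0 + 1(655.7) = 655.7
  D: 0 + 1(655.7) = 655.7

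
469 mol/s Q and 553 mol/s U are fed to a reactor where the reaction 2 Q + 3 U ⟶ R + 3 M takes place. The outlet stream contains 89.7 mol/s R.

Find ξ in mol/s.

ξ = 89.7 mol/s

For R: n = n₀ + 1ξ → 89.7 = 0 + 1ξ, giving ξ = 89.7 mol/s.
Outlet amounts (n = n₀ + ν ξ):
  Q: 469 − 2(89.7) = 289.6
  U: 553 − 3(89.7) = 283.9
  R: 0 + 1(89.7) = 89.7
  M: 0 + 3(89.7) = 269.1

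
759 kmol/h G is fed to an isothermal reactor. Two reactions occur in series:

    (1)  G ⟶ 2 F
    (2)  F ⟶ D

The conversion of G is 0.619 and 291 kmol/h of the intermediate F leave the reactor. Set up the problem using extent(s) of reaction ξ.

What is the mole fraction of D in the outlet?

Conversion of G: G consumed = 1ξ₁ = 0.619 × 759 → ξ₁ = 469.8 kmol/h.
F balance: n_F = 0 + 2ξ₁ − 1ξ₂ = 291 → ξ₂ = (2·469.8 − 291)/1 = 648.6 kmol/h.
Outlet amounts (n = n₀ + Σ ν·ξ):
  G: 759 − 1(469.8) = 289.2
  F: 0 + 2(469.8) − 1(648.6) = 291
  D: 0 + 1(648.6) = 648.6
Total out = 1229 kmol/h; y_D = 648.6 / 1229 = 0.5279.

0.528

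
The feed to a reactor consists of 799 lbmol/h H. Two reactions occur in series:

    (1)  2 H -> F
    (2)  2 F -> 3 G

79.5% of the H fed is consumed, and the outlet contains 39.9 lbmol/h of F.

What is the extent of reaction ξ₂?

ξ₂ = 139 lbmol/h

Conversion of H: H consumed = 2ξ₁ = 0.795 × 799 → ξ₁ = 317.6 lbmol/h.
F balance: n_F = 0 + 1ξ₁ − 2ξ₂ = 39.9 → ξ₂ = (1·317.6 − 39.9)/2 = 138.9 lbmol/h.
Outlet amounts (n = n₀ + Σ ν·ξ):
  H: 799 − 2(317.6) = 163.8
  F: 0 + 1(317.6) − 2(138.9) = 39.9
  G: 0 + 3(138.9) = 416.6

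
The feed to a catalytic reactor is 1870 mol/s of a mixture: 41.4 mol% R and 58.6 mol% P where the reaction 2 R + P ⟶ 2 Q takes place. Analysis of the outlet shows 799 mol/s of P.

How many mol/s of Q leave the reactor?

For P: n = n₀ − 1ξ → 799 = 1096 − 1ξ, giving ξ = 296.8 mol/s.
Outlet amounts (n = n₀ + ν ξ):
  R: 774.2 − 2(296.8) = 180.5
  P: 1096 − 1(296.8) = 799
  Q: 0 + 2(296.8) = 593.6

594 mol/s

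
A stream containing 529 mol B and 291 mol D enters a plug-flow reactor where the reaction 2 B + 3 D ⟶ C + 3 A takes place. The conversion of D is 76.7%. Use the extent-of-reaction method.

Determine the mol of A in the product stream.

D reacted = 0.767 × 291 = 223.2 mol; ν_D = −3, so ξ = 223.2/3 = 74.4 mol.
Outlet amounts (n = n₀ + ν ξ):
  B: 529 − 2(74.4) = 380.2
  D: 291 − 3(74.4) = 67.8
  C: 0 + 1(74.4) = 74.4
  A: 0 + 3(74.4) = 223.2

223 mol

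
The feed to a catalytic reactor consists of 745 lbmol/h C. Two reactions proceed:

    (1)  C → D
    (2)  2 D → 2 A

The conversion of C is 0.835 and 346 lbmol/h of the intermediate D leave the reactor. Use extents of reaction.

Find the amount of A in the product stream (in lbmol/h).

276 lbmol/h

Conversion of C: C consumed = 1ξ₁ = 0.835 × 745 → ξ₁ = 622.1 lbmol/h.
D balance: n_D = 0 + 1ξ₁ − 2ξ₂ = 346 → ξ₂ = (1·622.1 − 346)/2 = 138 lbmol/h.
Outlet amounts (n = n₀ + Σ ν·ξ):
  C: 745 − 1(622.1) = 122.9
  D: 0 + 1(622.1) − 2(138) = 346
  A: 0 + 2(138) = 276.1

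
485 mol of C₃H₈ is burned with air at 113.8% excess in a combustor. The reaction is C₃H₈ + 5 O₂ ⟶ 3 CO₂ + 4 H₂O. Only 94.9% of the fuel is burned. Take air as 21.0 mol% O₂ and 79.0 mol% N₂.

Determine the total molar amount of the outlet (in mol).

25600 mol

Stoichiometric O₂ = 5 × 485 = 2425 mol; O₂ fed = 2425 × 2.138 = 5185 mol.
N₂ fed = 5185 × 79/21 = 19500 mol.
Fuel reacted = 0.949 × 485 → ξ = 460.3 mol.
Outlet (n = n₀ + ν ξ):
  C₃H₈: 485 − 1(460.3) = 24.74
  O₂: 5185 − 5(460.3) = 2883
  N₂: 19500 (inert)
  CO₂: 0 + 3(460.3) = 1381
  H₂O: 0 + 4(460.3) = 1841
Total out = 24.74 + 2883 + 19500 + 1381 + 1841 = 25630 mol.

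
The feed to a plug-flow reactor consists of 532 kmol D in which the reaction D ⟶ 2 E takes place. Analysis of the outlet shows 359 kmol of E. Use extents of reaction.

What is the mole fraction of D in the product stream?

For E: n = n₀ + 2ξ → 359 = 0 + 2ξ, giving ξ = 179.5 kmol.
Outlet amounts (n = n₀ + ν ξ):
  D: 532 − 1(179.5) = 352.5
  E: 0 + 2(179.5) = 359
Total out = 711.5 kmol; y_D = 352.5 / 711.5 = 0.4954.

0.495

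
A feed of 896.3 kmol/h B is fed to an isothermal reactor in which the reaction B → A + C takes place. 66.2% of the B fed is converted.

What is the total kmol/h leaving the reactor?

B reacted = 0.662 × 896.3 = 593.4 kmol/h; ν_B = −1, so ξ = 593.4/1 = 593.4 kmol/h.
Outlet amounts (n = n₀ + ν ξ):
  B: 896.3 − 1(593.4) = 302.9
  A: 0 + 1(593.4) = 593.4
  C: 0 + 1(593.4) = 593.4
Total out = 302.9 + 593.4 + 593.4 = 1490 kmol/h.

1490 kmol/h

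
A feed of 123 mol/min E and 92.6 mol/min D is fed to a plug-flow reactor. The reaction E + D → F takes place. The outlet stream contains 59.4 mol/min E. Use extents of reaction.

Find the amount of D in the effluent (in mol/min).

For E: n = n₀ − 1ξ → 59.4 = 123 − 1ξ, giving ξ = 63.6 mol/min.
Outlet amounts (n = n₀ + ν ξ):
  E: 123 − 1(63.6) = 59.4
  D: 92.6 − 1(63.6) = 29
  F: 0 + 1(63.6) = 63.6

29 mol/min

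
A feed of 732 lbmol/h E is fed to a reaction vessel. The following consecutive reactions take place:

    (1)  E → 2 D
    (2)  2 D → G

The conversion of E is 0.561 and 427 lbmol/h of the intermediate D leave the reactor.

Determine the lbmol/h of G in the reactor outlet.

Conversion of E: E consumed = 1ξ₁ = 0.561 × 732 → ξ₁ = 410.7 lbmol/h.
D balance: n_D = 0 + 2ξ₁ − 2ξ₂ = 427 → ξ₂ = (2·410.7 − 427)/2 = 197.2 lbmol/h.
Outlet amounts (n = n₀ + Σ ν·ξ):
  E: 732 − 1(410.7) = 321.3
  D: 0 + 2(410.7) − 2(197.2) = 427
  G: 0 + 1(197.2) = 197.2

197 lbmol/h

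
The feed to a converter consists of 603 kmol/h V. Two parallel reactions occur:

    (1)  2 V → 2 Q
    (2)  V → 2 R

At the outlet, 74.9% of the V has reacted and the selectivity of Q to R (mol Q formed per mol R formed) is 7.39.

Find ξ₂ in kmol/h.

Conversion of V: V consumed = 0.749 × 603 = 451.6 kmol/h = 2ξ₁ + 1ξ₂.
Selectivity: 2ξ₁ / (2ξ₂) = 7.39 → ξ₁ = 7.39 ξ₂.
Substitute: (2·7.39 + 1) ξ₂ = 451.6 → ξ₂ = 28.62 kmol/h, ξ₁ = 211.5 kmol/h.
Outlet amounts (n = n₀ + Σ ν·ξ):
  V: 603 − 2(211.5) − 1(28.62) = 151.4
  Q: 0 + 2(211.5) = 423
  R: 0 + 2(28.62) = 57.24

ξ₂ = 28.6 kmol/h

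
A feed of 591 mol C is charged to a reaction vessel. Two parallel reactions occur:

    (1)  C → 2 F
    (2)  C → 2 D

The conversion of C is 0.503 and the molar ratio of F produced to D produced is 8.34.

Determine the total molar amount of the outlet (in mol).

Conversion of C: C consumed = 0.503 × 591 = 297.3 mol = 1ξ₁ + 1ξ₂.
Selectivity: 2ξ₁ / (2ξ₂) = 8.34 → ξ₁ = 8.34 ξ₂.
Substitute: (1·8.34 + 1) ξ₂ = 297.3 → ξ₂ = 31.83 mol, ξ₁ = 265.4 mol.
Outlet amounts (n = n₀ + Σ ν·ξ):
  C: 591 − 1(265.4) − 1(31.83) = 293.7
  F: 0 + 2(265.4) = 530.9
  D: 0 + 2(31.83) = 63.66
Total out = 293.7 + 530.9 + 63.66 = 888.3 mol.

888 mol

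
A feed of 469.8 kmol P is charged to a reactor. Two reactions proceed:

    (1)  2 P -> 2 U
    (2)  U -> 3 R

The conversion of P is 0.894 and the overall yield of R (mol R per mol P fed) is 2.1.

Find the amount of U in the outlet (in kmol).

91.1 kmol

Conversion of P: P consumed = 2ξ₁ = 0.894 × 469.8 → ξ₁ = 210 kmol.
Yield of R: 3ξ₂ / 469.8 = 2.1 → ξ₂ = 328.9 kmol.
Outlet amounts (n = n₀ + Σ ν·ξ):
  P: 469.8 − 2(210) = 49.8
  U: 0 + 2(210) − 1(328.9) = 91.14
  R: 0 + 3(328.9) = 986.6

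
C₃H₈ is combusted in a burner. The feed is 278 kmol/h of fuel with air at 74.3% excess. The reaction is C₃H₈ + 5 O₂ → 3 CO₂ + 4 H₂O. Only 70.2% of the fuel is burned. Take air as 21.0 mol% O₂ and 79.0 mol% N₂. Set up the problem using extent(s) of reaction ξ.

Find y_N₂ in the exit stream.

Stoichiometric O₂ = 5 × 278 = 1390 kmol/h; O₂ fed = 1390 × 1.743 = 2423 kmol/h.
N₂ fed = 2423 × 79/21 = 9114 kmol/h.
Fuel reacted = 0.702 × 278 → ξ = 195.2 kmol/h.
Outlet (n = n₀ + ν ξ):
  C₃H₈: 278 − 1(195.2) = 82.84
  O₂: 2423 − 5(195.2) = 1447
  N₂: 9114 (inert)
  CO₂: 0 + 3(195.2) = 585.5
  H₂O: 0 + 4(195.2) = 780.6
Total out = 12010 kmol/h; y_N₂ = 9114 / 12010 = 0.7589.

0.759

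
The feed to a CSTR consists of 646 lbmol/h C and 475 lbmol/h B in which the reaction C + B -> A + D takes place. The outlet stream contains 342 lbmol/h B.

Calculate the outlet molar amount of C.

For B: n = n₀ − 1ξ → 342 = 475 − 1ξ, giving ξ = 133 lbmol/h.
Outlet amounts (n = n₀ + ν ξ):
  C: 646 − 1(133) = 513
  B: 475 − 1(133) = 342
  A: 0 + 1(133) = 133
  D: 0 + 1(133) = 133

513 lbmol/h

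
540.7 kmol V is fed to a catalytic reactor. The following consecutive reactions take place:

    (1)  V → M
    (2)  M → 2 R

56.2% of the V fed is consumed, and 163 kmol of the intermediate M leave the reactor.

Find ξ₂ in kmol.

Conversion of V: V consumed = 1ξ₁ = 0.562 × 540.7 → ξ₁ = 303.9 kmol.
M balance: n_M = 0 + 1ξ₁ − 1ξ₂ = 163 → ξ₂ = (1·303.9 − 163)/1 = 140.9 kmol.
Outlet amounts (n = n₀ + Σ ν·ξ):
  V: 540.7 − 1(303.9) = 236.8
  M: 0 + 1(303.9) − 1(140.9) = 163
  R: 0 + 2(140.9) = 281.7

ξ₂ = 141 kmol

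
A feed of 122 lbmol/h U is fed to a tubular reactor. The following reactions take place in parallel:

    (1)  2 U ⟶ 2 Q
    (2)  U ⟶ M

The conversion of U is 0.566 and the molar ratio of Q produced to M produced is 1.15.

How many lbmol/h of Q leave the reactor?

Conversion of U: U consumed = 0.566 × 122 = 69.05 lbmol/h = 2ξ₁ + 1ξ₂.
Selectivity: 2ξ₁ / (1ξ₂) = 1.15 → ξ₁ = 0.575 ξ₂.
Substitute: (2·0.575 + 1) ξ₂ = 69.05 → ξ₂ = 32.12 lbmol/h, ξ₁ = 18.47 lbmol/h.
Outlet amounts (n = n₀ + Σ ν·ξ):
  U: 122 − 2(18.47) − 1(32.12) = 52.95
  Q: 0 + 2(18.47) = 36.93
  M: 0 + 1(32.12) = 32.12

36.9 lbmol/h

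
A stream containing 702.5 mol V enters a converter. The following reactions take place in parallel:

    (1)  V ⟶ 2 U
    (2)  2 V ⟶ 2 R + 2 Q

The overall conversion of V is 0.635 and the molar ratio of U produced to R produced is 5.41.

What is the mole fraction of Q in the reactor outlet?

0.105

Conversion of V: V consumed = 0.635 × 702.5 = 446.1 mol = 1ξ₁ + 2ξ₂.
Selectivity: 2ξ₁ / (2ξ₂) = 5.41 → ξ₁ = 5.41 ξ₂.
Substitute: (1·5.41 + 2) ξ₂ = 446.1 → ξ₂ = 60.2 mol, ξ₁ = 325.7 mol.
Outlet amounts (n = n₀ + Σ ν·ξ):
  V: 702.5 − 1(325.7) − 2(60.2) = 256.4
  U: 0 + 2(325.7) = 651.4
  R: 0 + 2(60.2) = 120.4
  Q: 0 + 2(60.2) = 120.4
Total out = 1149 mol; y_Q = 120.4 / 1149 = 0.1048.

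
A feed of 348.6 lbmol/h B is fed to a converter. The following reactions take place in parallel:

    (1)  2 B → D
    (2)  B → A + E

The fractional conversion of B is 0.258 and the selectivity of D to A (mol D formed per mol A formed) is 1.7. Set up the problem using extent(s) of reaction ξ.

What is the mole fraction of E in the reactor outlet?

0.0611

Conversion of B: B consumed = 0.258 × 348.6 = 89.94 lbmol/h = 2ξ₁ + 1ξ₂.
Selectivity: 1ξ₁ / (1ξ₂) = 1.7 → ξ₁ = 1.7 ξ₂.
Substitute: (2·1.7 + 1) ξ₂ = 89.94 → ξ₂ = 20.44 lbmol/h, ξ₁ = 34.75 lbmol/h.
Outlet amounts (n = n₀ + Σ ν·ξ):
  B: 348.6 − 2(34.75) − 1(20.44) = 258.7
  D: 0 + 1(34.75) = 34.75
  A: 0 + 1(20.44) = 20.44
  E: 0 + 1(20.44) = 20.44
Total out = 334.3 lbmol/h; y_E = 20.44 / 334.3 = 0.06115.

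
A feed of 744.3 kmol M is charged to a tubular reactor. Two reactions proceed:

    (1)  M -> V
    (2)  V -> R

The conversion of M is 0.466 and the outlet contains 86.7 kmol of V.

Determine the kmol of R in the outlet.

Conversion of M: M consumed = 1ξ₁ = 0.466 × 744.3 → ξ₁ = 346.8 kmol.
V balance: n_V = 0 + 1ξ₁ − 1ξ₂ = 86.7 → ξ₂ = (1·346.8 − 86.7)/1 = 260.1 kmol.
Outlet amounts (n = n₀ + Σ ν·ξ):
  M: 744.3 − 1(346.8) = 397.5
  V: 0 + 1(346.8) − 1(260.1) = 86.7
  R: 0 + 1(260.1) = 260.1

260 kmol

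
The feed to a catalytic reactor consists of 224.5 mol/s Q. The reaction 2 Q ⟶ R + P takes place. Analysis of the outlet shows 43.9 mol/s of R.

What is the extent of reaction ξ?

ξ = 43.9 mol/s

For R: n = n₀ + 1ξ → 43.9 = 0 + 1ξ, giving ξ = 43.9 mol/s.
Outlet amounts (n = n₀ + ν ξ):
  Q: 224.5 − 2(43.9) = 136.7
  R: 0 + 1(43.9) = 43.9
  P: 0 + 1(43.9) = 43.9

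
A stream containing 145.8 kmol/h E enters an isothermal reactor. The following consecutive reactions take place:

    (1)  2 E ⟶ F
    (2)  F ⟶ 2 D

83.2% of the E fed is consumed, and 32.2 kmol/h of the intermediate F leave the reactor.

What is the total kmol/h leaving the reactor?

114 kmol/h

Conversion of E: E consumed = 2ξ₁ = 0.832 × 145.8 → ξ₁ = 60.65 kmol/h.
F balance: n_F = 0 + 1ξ₁ − 1ξ₂ = 32.2 → ξ₂ = (1·60.65 − 32.2)/1 = 28.45 kmol/h.
Outlet amounts (n = n₀ + Σ ν·ξ):
  E: 145.8 − 2(60.65) = 24.49
  F: 0 + 1(60.65) − 1(28.45) = 32.2
  D: 0 + 2(28.45) = 56.91
Total out = 24.49 + 32.2 + 56.91 = 113.6 kmol/h.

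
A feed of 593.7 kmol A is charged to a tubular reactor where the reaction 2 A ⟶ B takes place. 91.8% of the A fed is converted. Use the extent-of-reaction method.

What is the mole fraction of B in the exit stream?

A reacted = 0.918 × 593.7 = 545 kmol; ν_A = −2, so ξ = 545/2 = 272.5 kmol.
Outlet amounts (n = n₀ + ν ξ):
  A: 593.7 − 2(272.5) = 48.68
  B: 0 + 1(272.5) = 272.5
Total out = 321.2 kmol; y_B = 272.5 / 321.2 = 0.8484.

0.848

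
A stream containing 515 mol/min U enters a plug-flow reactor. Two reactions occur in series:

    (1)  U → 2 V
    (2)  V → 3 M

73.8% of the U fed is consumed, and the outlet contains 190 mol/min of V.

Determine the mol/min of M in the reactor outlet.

1710 mol/min

Conversion of U: U consumed = 1ξ₁ = 0.738 × 515 → ξ₁ = 380.1 mol/min.
V balance: n_V = 0 + 2ξ₁ − 1ξ₂ = 190 → ξ₂ = (2·380.1 − 190)/1 = 570.1 mol/min.
Outlet amounts (n = n₀ + Σ ν·ξ):
  U: 515 − 1(380.1) = 134.9
  V: 0 + 2(380.1) − 1(570.1) = 190
  M: 0 + 3(570.1) = 1710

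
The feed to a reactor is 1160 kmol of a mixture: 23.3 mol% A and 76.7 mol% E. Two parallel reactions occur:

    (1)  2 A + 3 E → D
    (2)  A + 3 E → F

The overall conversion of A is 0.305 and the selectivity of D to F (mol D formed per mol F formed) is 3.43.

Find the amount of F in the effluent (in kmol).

Conversion of A: A consumed = 0.305 × 270.3 = 82.44 kmol = 2ξ₁ + 1ξ₂.
Selectivity: 1ξ₁ / (1ξ₂) = 3.43 → ξ₁ = 3.43 ξ₂.
Substitute: (2·3.43 + 1) ξ₂ = 82.44 → ξ₂ = 10.49 kmol, ξ₁ = 35.97 kmol.
Outlet amounts (n = n₀ + Σ ν·ξ):
  A: 270.3 − 2(35.97) − 1(10.49) = 187.8
  E: 889.7 − 3(35.97) − 3(10.49) = 750.3
  D: 0 + 1(35.97) = 35.97
  F: 0 + 1(10.49) = 10.49

10.5 kmol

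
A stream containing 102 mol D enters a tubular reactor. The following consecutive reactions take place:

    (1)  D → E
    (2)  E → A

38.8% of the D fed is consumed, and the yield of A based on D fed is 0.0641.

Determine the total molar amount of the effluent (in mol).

102 mol

Conversion of D: D consumed = 1ξ₁ = 0.388 × 102 → ξ₁ = 39.58 mol.
Yield of A: 1ξ₂ / 102 = 0.0641 → ξ₂ = 6.538 mol.
Outlet amounts (n = n₀ + Σ ν·ξ):
  D: 102 − 1(39.58) = 62.42
  E: 0 + 1(39.58) − 1(6.538) = 33.04
  A: 0 + 1(6.538) = 6.538
Total out = 62.42 + 33.04 + 6.538 = 102 mol.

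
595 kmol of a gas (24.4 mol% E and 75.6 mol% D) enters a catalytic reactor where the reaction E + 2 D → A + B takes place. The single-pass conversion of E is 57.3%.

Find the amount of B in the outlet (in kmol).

83.2 kmol

E reacted = 0.573 × 145.2 = 83.19 kmol; ν_E = −1, so ξ = 83.19/1 = 83.19 kmol.
Outlet amounts (n = n₀ + ν ξ):
  E: 145.2 − 1(83.19) = 61.99
  D: 449.8 − 2(83.19) = 283.4
  A: 0 + 1(83.19) = 83.19
  B: 0 + 1(83.19) = 83.19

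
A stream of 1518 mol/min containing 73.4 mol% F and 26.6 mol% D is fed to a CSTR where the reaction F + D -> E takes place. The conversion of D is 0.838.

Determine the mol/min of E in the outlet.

338 mol/min

D reacted = 0.838 × 403.8 = 338.4 mol/min; ν_D = −1, so ξ = 338.4/1 = 338.4 mol/min.
Outlet amounts (n = n₀ + ν ξ):
  F: 1114 − 1(338.4) = 775.8
  D: 403.8 − 1(338.4) = 65.41
  E: 0 + 1(338.4) = 338.4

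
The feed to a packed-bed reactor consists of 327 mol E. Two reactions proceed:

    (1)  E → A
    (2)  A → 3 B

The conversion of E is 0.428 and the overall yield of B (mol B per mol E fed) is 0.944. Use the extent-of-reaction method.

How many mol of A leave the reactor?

37.1 mol

Conversion of E: E consumed = 1ξ₁ = 0.428 × 327 → ξ₁ = 140 mol.
Yield of B: 3ξ₂ / 327 = 0.944 → ξ₂ = 102.9 mol.
Outlet amounts (n = n₀ + Σ ν·ξ):
  E: 327 − 1(140) = 187
  A: 0 + 1(140) − 1(102.9) = 37.06
  B: 0 + 3(102.9) = 308.7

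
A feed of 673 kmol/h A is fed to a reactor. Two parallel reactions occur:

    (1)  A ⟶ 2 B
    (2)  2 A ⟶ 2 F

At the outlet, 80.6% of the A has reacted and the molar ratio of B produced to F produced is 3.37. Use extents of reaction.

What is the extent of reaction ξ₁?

ξ₁ = 340 kmol/h

Conversion of A: A consumed = 0.806 × 673 = 542.4 kmol/h = 1ξ₁ + 2ξ₂.
Selectivity: 2ξ₁ / (2ξ₂) = 3.37 → ξ₁ = 3.37 ξ₂.
Substitute: (1·3.37 + 2) ξ₂ = 542.4 → ξ₂ = 101 kmol/h, ξ₁ = 340.4 kmol/h.
Outlet amounts (n = n₀ + Σ ν·ξ):
  A: 673 − 1(340.4) − 2(101) = 130.6
  B: 0 + 2(340.4) = 680.8
  F: 0 + 2(101) = 202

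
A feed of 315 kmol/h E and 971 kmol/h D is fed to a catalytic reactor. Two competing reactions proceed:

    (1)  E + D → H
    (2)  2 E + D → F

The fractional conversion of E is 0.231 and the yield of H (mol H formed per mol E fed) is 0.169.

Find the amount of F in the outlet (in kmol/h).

Yield of H: 1ξ₁ / 315 = 0.169 → ξ₁ = 53.24 kmol/h.
Conversion of E: 1ξ₁ + 2ξ₂ = 0.231 × 315 = 72.77 → ξ₂ = 9.765 kmol/h.
Outlet amounts (n = n₀ + Σ ν·ξ):
  E: 315 − 1(53.24) − 2(9.765) = 242.2
  D: 971 − 1(53.24) − 1(9.765) = 908
  H: 0 + 1(53.24) = 53.24
  F: 0 + 1(9.765) = 9.765

9.76 kmol/h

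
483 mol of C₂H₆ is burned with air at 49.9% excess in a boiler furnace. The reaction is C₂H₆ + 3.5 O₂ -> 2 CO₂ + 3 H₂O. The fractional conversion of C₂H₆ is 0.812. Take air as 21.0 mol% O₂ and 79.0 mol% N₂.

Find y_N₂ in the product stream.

Stoichiometric O₂ = 3.5 × 483 = 1690 mol; O₂ fed = 1690 × 1.499 = 2534 mol.
N₂ fed = 2534 × 79/21 = 9533 mol.
Fuel reacted = 0.812 × 483 → ξ = 392.2 mol.
Outlet (n = n₀ + ν ξ):
  C₂H₆: 483 − 1(392.2) = 90.8
  O₂: 2534 − 3.5(392.2) = 1161
  N₂: 9533 (inert)
  CO₂: 0 + 2(392.2) = 784.4
  H₂O: 0 + 3(392.2) = 1177
Total out = 12750 mol; y_N₂ = 9533 / 12750 = 0.7479.

0.748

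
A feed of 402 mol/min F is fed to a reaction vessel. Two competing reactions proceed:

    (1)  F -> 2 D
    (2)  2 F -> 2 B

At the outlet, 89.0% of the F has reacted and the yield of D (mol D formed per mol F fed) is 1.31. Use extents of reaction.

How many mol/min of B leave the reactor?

94.5 mol/min

Yield of D: 2ξ₁ / 402 = 1.31 → ξ₁ = 263.3 mol/min.
Conversion of F: 1ξ₁ + 2ξ₂ = 0.89 × 402 = 357.8 → ξ₂ = 47.24 mol/min.
Outlet amounts (n = n₀ + Σ ν·ξ):
  F: 402 − 1(263.3) − 2(47.24) = 44.22
  D: 0 + 2(263.3) = 526.6
  B: 0 + 2(47.24) = 94.47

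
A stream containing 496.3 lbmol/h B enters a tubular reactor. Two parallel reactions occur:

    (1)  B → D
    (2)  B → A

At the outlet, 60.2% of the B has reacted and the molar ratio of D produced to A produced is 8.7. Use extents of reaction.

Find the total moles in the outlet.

Conversion of B: B consumed = 0.602 × 496.3 = 298.8 lbmol/h = 1ξ₁ + 1ξ₂.
Selectivity: 1ξ₁ / (1ξ₂) = 8.7 → ξ₁ = 8.7 ξ₂.
Substitute: (1·8.7 + 1) ξ₂ = 298.8 → ξ₂ = 30.8 lbmol/h, ξ₁ = 268 lbmol/h.
Outlet amounts (n = n₀ + Σ ν·ξ):
  B: 496.3 − 1(268) − 1(30.8) = 197.5
  D: 0 + 1(268) = 268
  A: 0 + 1(30.8) = 30.8
Total out = 197.5 + 268 + 30.8 = 496.3 lbmol/h.

496 lbmol/h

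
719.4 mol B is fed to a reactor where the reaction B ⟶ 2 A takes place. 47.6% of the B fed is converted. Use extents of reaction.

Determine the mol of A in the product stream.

685 mol

B reacted = 0.476 × 719.4 = 342.4 mol; ν_B = −1, so ξ = 342.4/1 = 342.4 mol.
Outlet amounts (n = n₀ + ν ξ):
  B: 719.4 − 1(342.4) = 377
  A: 0 + 2(342.4) = 684.9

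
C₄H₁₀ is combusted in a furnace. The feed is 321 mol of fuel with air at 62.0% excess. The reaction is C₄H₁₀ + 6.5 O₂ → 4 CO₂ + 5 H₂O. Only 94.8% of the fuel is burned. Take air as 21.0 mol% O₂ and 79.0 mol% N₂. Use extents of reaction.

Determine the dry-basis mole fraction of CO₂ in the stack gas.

0.0793

Stoichiometric O₂ = 6.5 × 321 = 2086 mol; O₂ fed = 2086 × 1.620 = 3380 mol.
N₂ fed = 3380 × 79/21 = 12720 mol.
Fuel reacted = 0.948 × 321 → ξ = 304.3 mol.
Outlet (n = n₀ + ν ξ):
  C₄H₁₀: 321 − 1(304.3) = 16.69
  O₂: 3380 − 6.5(304.3) = 1402
  N₂: 12720 (inert)
  CO₂: 0 + 4(304.3) = 1217
  H₂O: 0 + 5(304.3) = 1522
Dry total = 15350 mol; y_CO₂ (dry) = 1217 / 15350 = 0.07929.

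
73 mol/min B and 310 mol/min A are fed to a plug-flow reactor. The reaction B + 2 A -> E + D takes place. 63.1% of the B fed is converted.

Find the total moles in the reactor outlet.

337 mol/min

B reacted = 0.631 × 73 = 46.06 mol/min; ν_B = −1, so ξ = 46.06/1 = 46.06 mol/min.
Outlet amounts (n = n₀ + ν ξ):
  B: 73 − 1(46.06) = 26.94
  A: 310 − 2(46.06) = 217.9
  E: 0 + 1(46.06) = 46.06
  D: 0 + 1(46.06) = 46.06
Total out = 26.94 + 217.9 + 46.06 + 46.06 = 336.9 mol/min.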